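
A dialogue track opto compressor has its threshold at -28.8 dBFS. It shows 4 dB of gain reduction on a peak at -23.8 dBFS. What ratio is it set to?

Input overshoot = -23.8 − (-28.8) = 5 dB.
Output overshoot = 5 − 4 = 1 dB.
Ratio = input overshoot / output overshoot = 5 / 1 = 5.

5:1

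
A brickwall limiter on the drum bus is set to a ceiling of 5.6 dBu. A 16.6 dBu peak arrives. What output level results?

The limiter clamps the peak to its 5.6 dBu ceiling.

5.6 dBu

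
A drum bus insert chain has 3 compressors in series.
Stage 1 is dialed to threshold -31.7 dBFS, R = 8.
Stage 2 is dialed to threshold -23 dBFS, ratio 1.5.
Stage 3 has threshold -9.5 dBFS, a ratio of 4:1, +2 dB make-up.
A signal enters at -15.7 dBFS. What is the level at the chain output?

Stage 1: 16 dB above -31.7 dBFS, reduced 8:1 to 2 dB above → -29.7 dBFS.
Stage 2: below threshold (-29.7 ≤ -23); passes unchanged; output -29.7 dBFS.
Stage 3: -29.7 dBFS ≤ -9.5 dBFS, so stage 3 doesn't engage; make-up brings it to -27.7 dBFS.

-27.7 dBFS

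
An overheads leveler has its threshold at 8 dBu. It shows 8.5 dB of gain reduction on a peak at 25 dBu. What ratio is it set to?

Input overshoot = 25 − 8 = 17 dB.
Output overshoot = 17 − 8.5 = 8.5 dB.
Ratio = input overshoot / output overshoot = 17 / 8.5 = 2.

2:1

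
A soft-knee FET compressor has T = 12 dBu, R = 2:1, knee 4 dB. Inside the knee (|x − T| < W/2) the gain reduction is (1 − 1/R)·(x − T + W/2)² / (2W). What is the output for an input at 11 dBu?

x − T + W/2 = 11 − 12 + 2 = 1.
GR = (1 − 1/2) × 1² / 8 = 0.5 × 1 / 8 = 0.0625 dB.
Output = 11 − 0.0625 = 10.9375 dBu.

10.9375 dBu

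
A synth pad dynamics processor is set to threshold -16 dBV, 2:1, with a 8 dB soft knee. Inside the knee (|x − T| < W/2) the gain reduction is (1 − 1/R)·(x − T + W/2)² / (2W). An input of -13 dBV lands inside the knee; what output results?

x − T + W/2 = -13 − (-16) + 4 = 7.
GR = (1 − 1/2) × 7² / 16 = 0.5 × 49 / 16 = 1.53125 dB.
Output = -13 − 1.53125 = -14.53125 dBV.

-14.53125 dBV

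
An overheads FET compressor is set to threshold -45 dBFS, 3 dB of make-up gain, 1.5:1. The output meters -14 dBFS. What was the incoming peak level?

-3 dBFS

Before make-up, the level was -14 − 3 = -17 dBFS.
The compressed level sits -17 − (-45) = 28 dB over threshold.
Undo the ratio: input overshoot = 28 × 1.5 = 42 dB, giving input = -3 dBFS.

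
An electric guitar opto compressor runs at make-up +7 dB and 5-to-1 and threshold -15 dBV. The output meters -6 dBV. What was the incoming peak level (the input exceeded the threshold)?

Before make-up, the level was -6 − 7 = -13 dBV.
That's 2 dB above the -15 dBV threshold.
Undo the ratio: input overshoot = 2 × 5 = 10 dB, giving input = -5 dBV.

-5 dBV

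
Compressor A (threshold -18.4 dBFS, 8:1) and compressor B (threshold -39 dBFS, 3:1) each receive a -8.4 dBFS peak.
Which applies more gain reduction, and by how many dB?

A: 10 dB over, compressed to 1.25 dB over, so 8.75 dB of GR.
B: 30.6 dB over, compressed to 10.2 dB over, so 20.4 dB of GR.
B applies 11.65 dB more gain reduction.

B, by 11.65 dB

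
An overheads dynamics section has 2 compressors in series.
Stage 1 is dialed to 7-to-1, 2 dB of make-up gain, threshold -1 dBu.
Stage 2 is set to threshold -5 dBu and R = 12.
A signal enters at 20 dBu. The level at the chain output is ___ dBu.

-4.25 dBu

Stage 1: 20 dBu is 21 dB over -1 dBu; at 7:1 that becomes 3 dB over, giving 2 dBu; +2 dB make-up → 4 dBu.
Stage 2: 9 dB above -5 dBu, reduced 12:1 to 0.75 dB above → -4.25 dBu.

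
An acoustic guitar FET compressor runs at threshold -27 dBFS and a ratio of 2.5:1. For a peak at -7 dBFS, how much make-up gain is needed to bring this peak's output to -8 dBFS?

Overshoot 20 dB → 20/2.5 = 8 dB after compression, so the compressed level is -27 + 8 = -19 dBFS.
Make-up = target − compressed = -8 − (-19) = 11 dB.

11 dB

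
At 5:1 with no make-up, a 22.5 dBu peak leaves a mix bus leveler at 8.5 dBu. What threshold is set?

Gain reduction = 22.5 − 8.5 = 14 dB; output overshoot = GR / (R − 1) = 14 / 4 = 3.5 dB.
Threshold = output − output overshoot = 8.5 − 3.5 = 5 dBu.

5 dBu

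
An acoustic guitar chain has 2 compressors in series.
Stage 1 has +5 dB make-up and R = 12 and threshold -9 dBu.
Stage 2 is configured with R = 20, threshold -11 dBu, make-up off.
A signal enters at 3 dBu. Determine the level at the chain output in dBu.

Stage 1: 3 dBu is 12 dB over -9 dBu; at 12:1 that becomes 1 dB over, giving -8 dBu; +5 dB make-up → -3 dBu.
Stage 2: -3 dBu is 8 dB over -11 dBu; at 20:1 that becomes 0.4 dB over, giving -10.6 dBu.

-10.6 dBu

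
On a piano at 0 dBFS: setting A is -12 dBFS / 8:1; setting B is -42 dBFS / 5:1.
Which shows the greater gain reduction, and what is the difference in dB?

B, by 23.1 dB

A: GR = 12 − 12/8 = 10.5 dB.
B: GR = 42 − 42/5 = 33.6 dB.
B reduces 23.1 dB more.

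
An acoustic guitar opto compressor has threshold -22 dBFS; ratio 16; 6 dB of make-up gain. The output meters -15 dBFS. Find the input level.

-6 dBFS

Remove make-up: -15 − 6 = -21 dBFS.
That's 1 dB above the -22 dBFS threshold.
Input overshoot = R × output overshoot = 16 dB → input = -22 + 16 = -6 dBFS.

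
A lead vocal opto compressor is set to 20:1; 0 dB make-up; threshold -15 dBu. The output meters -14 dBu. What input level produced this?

The compressed level sits -14 − (-15) = 1 dB over threshold.
Input overshoot = R × output overshoot = 20 dB → input = -15 + 20 = 5 dBu.

5 dBu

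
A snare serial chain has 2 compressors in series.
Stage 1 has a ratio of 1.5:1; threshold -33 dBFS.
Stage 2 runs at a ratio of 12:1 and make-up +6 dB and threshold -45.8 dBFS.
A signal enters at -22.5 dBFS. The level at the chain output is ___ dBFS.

-38.15 dBFS

Stage 1: 10.5 dB above -33 dBFS, reduced 1.5:1 to 7 dB above → -26 dBFS.
Stage 2: 19.8 dB above -45.8 dBFS, reduced 12:1 to 1.65 dB above → -44.15 dBFS; +6 dB make-up → -38.15 dBFS.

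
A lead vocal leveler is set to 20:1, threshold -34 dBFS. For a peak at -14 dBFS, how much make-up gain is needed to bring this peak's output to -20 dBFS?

Overshoot 20 dB → 20/20 = 1 dB after compression, so the compressed level is -34 + 1 = -33 dBFS.
Make-up = target − compressed = -20 − (-33) = 13 dB.

13 dB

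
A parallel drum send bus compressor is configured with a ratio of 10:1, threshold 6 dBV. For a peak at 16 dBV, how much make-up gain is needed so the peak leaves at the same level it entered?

9 dB

Overshoot 10 dB → 10/10 = 1 dB after compression, so the compressed level is 6 + 1 = 7 dBV.
Make-up = target − compressed = 16 − 7 = 9 dB.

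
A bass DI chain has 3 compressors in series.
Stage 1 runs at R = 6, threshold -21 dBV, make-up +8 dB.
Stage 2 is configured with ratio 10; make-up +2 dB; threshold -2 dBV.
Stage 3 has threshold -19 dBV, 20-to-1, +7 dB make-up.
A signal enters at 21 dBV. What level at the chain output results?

Stage 1: 42 dB above -21 dBV, reduced 6:1 to 7 dB above → -14 dBV; +8 dB make-up → -6 dBV.
Stage 2: -6 dBV ≤ -2 dBV, so stage 2 doesn't engage; make-up brings it to -4 dBV.
Stage 3: -4 dBV is 15 dB over -19 dBV; at 20:1 that becomes 0.75 dB over, giving -18.25 dBV; +7 dB make-up → -11.25 dBV.

-11.25 dBV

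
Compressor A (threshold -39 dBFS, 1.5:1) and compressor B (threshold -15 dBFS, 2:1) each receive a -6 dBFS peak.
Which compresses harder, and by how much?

A: overshoot 33 dB → output overshoot 22 dB → GR 11 dB.
B: overshoot 9 dB → output overshoot 4.5 dB → GR 4.5 dB.
A applies 6.5 dB more gain reduction.

A, by 6.5 dB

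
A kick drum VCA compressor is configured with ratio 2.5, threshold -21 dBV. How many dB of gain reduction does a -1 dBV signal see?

12 dB

-1 dBV exceeds the threshold by 20 dB.
After 2.5:1 compression the overshoot becomes 20/2.5 = 8 dB.
GR = overshoot in − overshoot out = 20 − 8 = 12 dB.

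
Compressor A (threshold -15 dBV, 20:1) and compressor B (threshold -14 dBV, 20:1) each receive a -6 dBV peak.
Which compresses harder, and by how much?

A, by 0.95 dB

A: GR = 9 − 9/20 = 8.55 dB.
B: GR = 8 − 8/20 = 7.6 dB.
A applies 0.95 dB more gain reduction.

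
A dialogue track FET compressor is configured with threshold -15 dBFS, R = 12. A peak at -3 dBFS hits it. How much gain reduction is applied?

11 dB

-3 dBFS exceeds the threshold by 12 dB.
A 12:1 ratio leaves 1 dB of that excess.
Gain reduction = 12 − 1 = 11 dB.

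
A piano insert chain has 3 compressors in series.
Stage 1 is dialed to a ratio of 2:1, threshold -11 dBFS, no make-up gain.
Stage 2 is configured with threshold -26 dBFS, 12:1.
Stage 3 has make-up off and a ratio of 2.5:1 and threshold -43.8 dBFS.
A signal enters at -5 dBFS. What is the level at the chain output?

-36.08 dBFS

Stage 1: -5 dBFS is 6 dB over -11 dBFS; at 2:1 that becomes 3 dB over, giving -8 dBFS.
Stage 2: -8 dBFS is 18 dB over -26 dBFS; at 12:1 that becomes 1.5 dB over, giving -24.5 dBFS.
Stage 3: -24.5 dBFS is 19.3 dB over -43.8 dBFS; at 2.5:1 that becomes 7.72 dB over, giving -36.08 dBFS.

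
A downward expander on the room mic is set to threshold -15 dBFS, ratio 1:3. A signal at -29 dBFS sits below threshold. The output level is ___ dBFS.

Below threshold, a 1:3 expander applies gain = (3−1)×(T − x) of attenuation.
(3−1) × 14 = 28 dB, so output = -29 − 28 = -57 dBFS.

-57 dBFS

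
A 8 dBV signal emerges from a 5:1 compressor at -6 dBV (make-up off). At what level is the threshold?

-9.5 dBV

Gain reduction = 8 − (-6) = 14 dB; output overshoot = GR / (R − 1) = 14 / 4 = 3.5 dB.
Threshold = output − output overshoot = -6 − 3.5 = -9.5 dBV.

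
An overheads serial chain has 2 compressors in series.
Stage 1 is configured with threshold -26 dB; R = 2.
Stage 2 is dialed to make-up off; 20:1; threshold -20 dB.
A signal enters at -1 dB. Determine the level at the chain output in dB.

Stage 1: overshoot 25 dB → 25/2 = 12.5 dB → -13.5 dB.
Stage 2: overshoot 6.5 dB → 6.5/20 = 0.325 dB → -19.675 dB.

-19.675 dB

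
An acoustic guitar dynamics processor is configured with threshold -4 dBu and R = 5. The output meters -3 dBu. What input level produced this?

The compressed level sits -3 − (-4) = 1 dB over threshold.
Before 5:1 compression the overshoot was 1 × 5 = 5 dB, so input = -4 + 5 = 1 dBu.

1 dBu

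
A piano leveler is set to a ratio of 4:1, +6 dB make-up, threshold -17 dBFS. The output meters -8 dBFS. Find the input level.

Before make-up, the level was -8 − 6 = -14 dBFS.
That's 3 dB above the -17 dBFS threshold.
Before 4:1 compression the overshoot was 3 × 4 = 12 dB, so input = -17 + 12 = -5 dBFS.

-5 dBFS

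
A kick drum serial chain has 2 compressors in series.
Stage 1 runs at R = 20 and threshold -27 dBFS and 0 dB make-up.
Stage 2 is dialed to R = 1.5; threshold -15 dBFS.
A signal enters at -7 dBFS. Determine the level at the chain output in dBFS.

-26 dBFS

Stage 1: overshoot 20 dB → 20/20 = 1 dB → -26 dBFS.
Stage 2: -26 dBFS ≤ -15 dBFS, so stage 2 doesn't engage; output -26 dBFS.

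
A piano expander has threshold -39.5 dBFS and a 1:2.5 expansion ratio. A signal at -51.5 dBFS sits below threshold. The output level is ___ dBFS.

-69.5 dBFS

The input is 12 dB below the -39.5 dBFS threshold.
A 1:2.5 expander multiplies undershoot by 2.5: 12 × 2.5 = 30 dB below threshold.
Output = -39.5 − 30 = -69.5 dBFS.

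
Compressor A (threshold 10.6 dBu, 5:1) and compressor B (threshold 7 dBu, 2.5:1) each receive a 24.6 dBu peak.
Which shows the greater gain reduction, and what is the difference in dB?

A: overshoot 14 dB → output overshoot 2.8 dB → GR 11.2 dB.
B: overshoot 17.6 dB → output overshoot 7.04 dB → GR 10.56 dB.
Difference: 0.64 dB in favour of A.

A, by 0.64 dB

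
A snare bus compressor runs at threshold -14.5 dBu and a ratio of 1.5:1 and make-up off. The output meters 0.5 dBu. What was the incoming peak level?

8 dBu

That's 15 dB above the -14.5 dBu threshold.
Input overshoot = R × output overshoot = 22.5 dB → input = -14.5 + 22.5 = 8 dBu.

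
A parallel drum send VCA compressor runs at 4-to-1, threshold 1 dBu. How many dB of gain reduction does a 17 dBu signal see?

Overshoot = 17 − 1 = 16 dB.
After 4:1 compression the overshoot becomes 16/4 = 4 dB.
So the signal is attenuated by 16 − 4 = 12 dB.

12 dB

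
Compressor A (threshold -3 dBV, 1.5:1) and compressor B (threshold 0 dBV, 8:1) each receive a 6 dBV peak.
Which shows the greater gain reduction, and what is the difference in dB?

A: overshoot 9 dB → output overshoot 6 dB → GR 3 dB.
B: overshoot 6 dB → output overshoot 0.75 dB → GR 5.25 dB.
B reduces 2.25 dB more.

B, by 2.25 dB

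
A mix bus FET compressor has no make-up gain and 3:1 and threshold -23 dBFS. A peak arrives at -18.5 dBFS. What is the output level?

-21.5 dBFS

-18.5 dBFS sits 4.5 dB over threshold.
The 4.5 dB excess becomes 1.5 dB after 3:1 reduction.
That puts the output at -21.5 dBFS.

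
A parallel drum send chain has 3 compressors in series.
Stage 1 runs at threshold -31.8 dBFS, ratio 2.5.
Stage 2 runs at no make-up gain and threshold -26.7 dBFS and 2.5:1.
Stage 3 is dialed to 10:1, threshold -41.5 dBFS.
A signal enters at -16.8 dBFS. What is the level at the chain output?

-39.984 dBFS

Stage 1: overshoot 15 dB → 15/2.5 = 6 dB → -25.8 dBFS.
Stage 2: -25.8 dBFS is 0.9 dB over -26.7 dBFS; at 2.5:1 that becomes 0.36 dB over, giving -26.34 dBFS.
Stage 3: overshoot 15.16 dB → 15.16/10 = 1.516 dB → -39.984 dBFS.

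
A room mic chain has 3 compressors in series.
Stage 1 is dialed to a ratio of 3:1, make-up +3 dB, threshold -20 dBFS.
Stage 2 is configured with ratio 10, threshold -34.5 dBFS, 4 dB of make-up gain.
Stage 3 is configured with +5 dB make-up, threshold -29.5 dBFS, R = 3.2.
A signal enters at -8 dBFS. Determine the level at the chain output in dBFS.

-24.140625 dBFS

Stage 1: -8 dBFS is 12 dB over -20 dBFS; at 3:1 that becomes 4 dB over, giving -16 dBFS; +3 dB make-up → -13 dBFS.
Stage 2: 21.5 dB above -34.5 dBFS, reduced 10:1 to 2.15 dB above → -32.35 dBFS; +4 dB make-up → -28.35 dBFS.
Stage 3: 1.15 dB above -29.5 dBFS, reduced 3.2:1 to 0.359375 dB above → -29.140625 dBFS; +5 dB make-up → -24.140625 dBFS.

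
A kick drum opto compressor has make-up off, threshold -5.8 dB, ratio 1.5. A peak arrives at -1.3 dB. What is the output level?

-1.3 dB sits 4.5 dB over threshold.
At 1.5:1 the overshoot is divided by 1.5, leaving 3 dB above threshold.
So the level is -5.8 + 3 = -2.8 dB.

-2.8 dB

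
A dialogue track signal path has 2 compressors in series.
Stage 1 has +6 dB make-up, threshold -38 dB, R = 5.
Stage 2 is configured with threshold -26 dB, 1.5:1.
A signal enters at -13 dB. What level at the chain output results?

-27 dB

Stage 1: 25 dB above -38 dB, reduced 5:1 to 5 dB above → -33 dB; +6 dB make-up → -27 dB.
Stage 2: below threshold (-27 ≤ -26); passes unchanged; output -27 dB.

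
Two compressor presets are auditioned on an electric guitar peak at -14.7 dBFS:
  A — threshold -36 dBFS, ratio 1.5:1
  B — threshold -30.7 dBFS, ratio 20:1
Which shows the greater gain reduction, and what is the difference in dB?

A: 21.3 dB over, compressed to 14.2 dB over, so 7.1 dB of GR.
B: 16 dB over, compressed to 0.8 dB over, so 15.2 dB of GR.
B applies 8.1 dB more gain reduction.

B, by 8.1 dB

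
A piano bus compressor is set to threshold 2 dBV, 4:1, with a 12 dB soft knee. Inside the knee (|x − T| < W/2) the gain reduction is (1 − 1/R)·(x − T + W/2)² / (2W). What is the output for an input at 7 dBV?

x − T + W/2 = 7 − 2 + 6 = 11.
GR = (1 − 1/4) × 11² / 24 = 0.75 × 121 / 24 = 3.78125 dB.
Output = 7 − 3.78125 = 3.21875 dBV.

3.21875 dBV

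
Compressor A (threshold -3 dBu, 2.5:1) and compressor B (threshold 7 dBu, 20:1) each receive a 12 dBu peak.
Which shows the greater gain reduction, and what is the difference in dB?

A: GR = 15 − 15/2.5 = 9 dB.
B: GR = 5 − 5/20 = 4.75 dB.
A applies 4.25 dB more gain reduction.

A, by 4.25 dB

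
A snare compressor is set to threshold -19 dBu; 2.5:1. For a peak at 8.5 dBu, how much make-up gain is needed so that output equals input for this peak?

Overshoot 27.5 dB → 27.5/2.5 = 11 dB after compression, so the compressed level is -19 + 11 = -8 dBu.
Make-up = target − compressed = 8.5 − (-8) = 16.5 dB.

16.5 dB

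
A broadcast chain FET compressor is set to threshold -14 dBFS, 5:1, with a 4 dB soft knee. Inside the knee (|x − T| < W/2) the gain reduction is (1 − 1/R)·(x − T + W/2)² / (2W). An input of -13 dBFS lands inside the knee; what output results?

-13.9 dBFS

x − T + W/2 = -13 − (-14) + 2 = 3.
GR = (1 − 1/5) × 3² / 8 = 0.8 × 9 / 8 = 0.9 dB.
Output = -13 − 0.9 = -13.9 dBFS.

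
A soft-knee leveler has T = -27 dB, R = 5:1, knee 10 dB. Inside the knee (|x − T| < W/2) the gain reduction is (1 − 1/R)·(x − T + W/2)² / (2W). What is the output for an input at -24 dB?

-26.56 dB

x − T + W/2 = -24 − (-27) + 5 = 8.
GR = (1 − 1/5) × 8² / 20 = 0.8 × 64 / 20 = 2.56 dB.
Output = -24 − 2.56 = -26.56 dB.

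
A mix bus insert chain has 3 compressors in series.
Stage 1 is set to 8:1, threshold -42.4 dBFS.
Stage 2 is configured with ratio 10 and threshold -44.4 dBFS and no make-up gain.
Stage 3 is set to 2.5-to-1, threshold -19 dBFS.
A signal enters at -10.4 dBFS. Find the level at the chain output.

-43.8 dBFS

Stage 1: overshoot 32 dB → 32/8 = 4 dB → -38.4 dBFS.
Stage 2: -38.4 dBFS is 6 dB over -44.4 dBFS; at 10:1 that becomes 0.6 dB over, giving -43.8 dBFS.
Stage 3: -43.8 dBFS ≤ -19 dBFS, so stage 3 doesn't engage; output -43.8 dBFS.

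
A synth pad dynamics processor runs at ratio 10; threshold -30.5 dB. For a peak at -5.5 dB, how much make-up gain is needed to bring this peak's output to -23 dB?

5 dB

The peak compresses to -30.5 + 25/10 = -28 dB.
To reach -23 dB requires -23 − (-28) = 5 dB of make-up.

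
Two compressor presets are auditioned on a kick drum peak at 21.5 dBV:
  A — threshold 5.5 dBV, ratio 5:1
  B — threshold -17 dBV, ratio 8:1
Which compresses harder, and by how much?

B, by 20.8875 dB

A: overshoot 16 dB → output overshoot 3.2 dB → GR 12.8 dB.
B: overshoot 38.5 dB → output overshoot 4.8125 dB → GR 33.6875 dB.
B reduces 20.8875 dB more.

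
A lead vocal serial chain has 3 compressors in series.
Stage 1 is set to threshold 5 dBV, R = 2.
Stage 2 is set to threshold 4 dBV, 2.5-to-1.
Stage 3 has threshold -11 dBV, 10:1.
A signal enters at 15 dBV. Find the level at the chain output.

-9.26 dBV

Stage 1: overshoot 10 dB → 10/2 = 5 dB → 10 dBV.
Stage 2: 10 dBV is 6 dB over 4 dBV; at 2.5:1 that becomes 2.4 dB over, giving 6.4 dBV.
Stage 3: 6.4 dBV is 17.4 dB over -11 dBV; at 10:1 that becomes 1.74 dB over, giving -9.26 dBV.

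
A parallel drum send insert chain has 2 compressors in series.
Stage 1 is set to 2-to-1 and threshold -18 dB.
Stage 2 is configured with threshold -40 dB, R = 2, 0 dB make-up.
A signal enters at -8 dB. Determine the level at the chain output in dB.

-26.5 dB

Stage 1: overshoot 10 dB → 10/2 = 5 dB → -13 dB.
Stage 2: overshoot 27 dB → 27/2 = 13.5 dB → -26.5 dB.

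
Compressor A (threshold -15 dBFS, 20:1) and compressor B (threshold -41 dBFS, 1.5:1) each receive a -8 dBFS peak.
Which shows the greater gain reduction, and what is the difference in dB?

A: overshoot 7 dB → output overshoot 0.35 dB → GR 6.65 dB.
B: overshoot 33 dB → output overshoot 22 dB → GR 11 dB.
B reduces 4.35 dB more.

B, by 4.35 dB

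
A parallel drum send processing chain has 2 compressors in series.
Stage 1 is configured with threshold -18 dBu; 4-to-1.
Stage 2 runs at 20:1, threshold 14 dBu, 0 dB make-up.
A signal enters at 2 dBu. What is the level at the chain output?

-13 dBu

Stage 1: 20 dB above -18 dBu, reduced 4:1 to 5 dB above → -13 dBu.
Stage 2: -13 dBu ≤ 14 dBu, so stage 2 doesn't engage; output -13 dBu.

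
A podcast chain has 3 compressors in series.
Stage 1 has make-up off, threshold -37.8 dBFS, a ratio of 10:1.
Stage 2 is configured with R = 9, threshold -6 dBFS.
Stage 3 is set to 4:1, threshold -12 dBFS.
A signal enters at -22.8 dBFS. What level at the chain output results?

Stage 1: 15 dB above -37.8 dBFS, reduced 10:1 to 1.5 dB above → -36.3 dBFS.
Stage 2: -36.3 dBFS ≤ -6 dBFS, so stage 2 doesn't engage; output -36.3 dBFS.
Stage 3: below threshold (-36.3 ≤ -12); passes unchanged; output -36.3 dBFS.

-36.3 dBFS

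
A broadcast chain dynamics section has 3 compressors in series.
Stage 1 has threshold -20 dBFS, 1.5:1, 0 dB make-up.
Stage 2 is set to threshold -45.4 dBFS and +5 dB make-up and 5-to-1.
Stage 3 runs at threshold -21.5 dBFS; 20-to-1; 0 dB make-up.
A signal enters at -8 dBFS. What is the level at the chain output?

-33.72 dBFS

Stage 1: 12 dB above -20 dBFS, reduced 1.5:1 to 8 dB above → -12 dBFS.
Stage 2: -12 dBFS is 33.4 dB over -45.4 dBFS; at 5:1 that becomes 6.68 dB over, giving -38.72 dBFS; +5 dB make-up → -33.72 dBFS.
Stage 3: -33.72 dBFS ≤ -21.5 dBFS, so stage 3 doesn't engage; output -33.72 dBFS.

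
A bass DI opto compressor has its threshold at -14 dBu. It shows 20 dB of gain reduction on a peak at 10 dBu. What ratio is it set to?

Input overshoot = 10 − (-14) = 24 dB.
Output overshoot = 24 − 20 = 4 dB.
Ratio = input overshoot / output overshoot = 24 / 4 = 6.

6:1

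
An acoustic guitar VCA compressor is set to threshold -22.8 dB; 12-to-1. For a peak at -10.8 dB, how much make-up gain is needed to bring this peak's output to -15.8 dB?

Overshoot 12 dB → 12/12 = 1 dB after compression, so the compressed level is -22.8 + 1 = -21.8 dB.
Make-up = target − compressed = -15.8 − (-21.8) = 6 dB.

6 dB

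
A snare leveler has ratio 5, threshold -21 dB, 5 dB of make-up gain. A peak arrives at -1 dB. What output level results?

-12 dB

The input is 20 dB above the -21 dB threshold.
5:1 compression reduces that to 20/5 = 4 dB over.
So the level is -21 + 4 = -17 dB; make-up adds 5 dB, giving -12 dB.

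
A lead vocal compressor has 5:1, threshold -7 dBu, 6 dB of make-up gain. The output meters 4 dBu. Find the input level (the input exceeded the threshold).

Remove make-up: 4 − 6 = -2 dBu.
That's 5 dB above the -7 dBu threshold.
Before 5:1 compression the overshoot was 5 × 5 = 25 dB, so input = -7 + 25 = 18 dBu.

18 dBu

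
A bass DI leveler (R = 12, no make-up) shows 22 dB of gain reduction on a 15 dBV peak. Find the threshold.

-9 dBV

Let T be the threshold. Output overshoot = (input overshoot)/R, so -7 − T = (15 − T)/12.
12·(-7 − T) = 15 − T → 11·T = -84 − 15 = -99.
T = -99/11 = -9 dBV.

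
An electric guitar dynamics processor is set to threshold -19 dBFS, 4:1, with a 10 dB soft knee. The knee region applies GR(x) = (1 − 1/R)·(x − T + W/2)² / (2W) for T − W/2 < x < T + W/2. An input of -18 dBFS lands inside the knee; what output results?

-19.35 dBFS

x − T + W/2 = -18 − (-19) + 5 = 6.
GR = (1 − 1/4) × 6² / 20 = 0.75 × 36 / 20 = 1.35 dB.
Output = -18 − 1.35 = -19.35 dBFS.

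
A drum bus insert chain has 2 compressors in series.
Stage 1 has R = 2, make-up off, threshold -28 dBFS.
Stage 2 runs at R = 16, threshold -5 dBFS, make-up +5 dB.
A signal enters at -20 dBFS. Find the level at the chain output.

-19 dBFS

Stage 1: -20 dBFS is 8 dB over -28 dBFS; at 2:1 that becomes 4 dB over, giving -24 dBFS.
Stage 2: below threshold (-24 ≤ -5); passes unchanged; make-up brings it to -19 dBFS.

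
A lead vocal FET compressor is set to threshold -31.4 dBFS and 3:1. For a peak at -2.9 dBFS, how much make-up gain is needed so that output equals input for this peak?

19 dB

Without make-up, output = threshold + overshoot/3 = -31.4 + 9.5 = -21.9 dBFS.
Gap to target: 19 dB.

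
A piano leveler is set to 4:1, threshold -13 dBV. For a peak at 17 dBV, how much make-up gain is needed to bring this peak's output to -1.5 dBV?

Without make-up, output = threshold + overshoot/4 = -13 + 7.5 = -5.5 dBV.
Gap to target: 4 dB.

4 dB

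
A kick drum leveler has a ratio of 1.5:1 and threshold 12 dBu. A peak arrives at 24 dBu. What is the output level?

The input is 12 dB above the 12 dBu threshold.
At 1.5:1 the overshoot is divided by 1.5, leaving 8 dB above threshold.
That puts the output at 20 dBu.

20 dBu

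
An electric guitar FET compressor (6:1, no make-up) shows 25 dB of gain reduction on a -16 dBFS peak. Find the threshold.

Gain reduction = -16 − (-41) = 25 dB; output overshoot = GR / (R − 1) = 25 / 5 = 5 dB.
Threshold = output − output overshoot = -41 − 5 = -46 dBFS.

-46 dBFS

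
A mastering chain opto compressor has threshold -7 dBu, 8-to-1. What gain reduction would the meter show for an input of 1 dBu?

1 dBu exceeds the threshold by 8 dB.
A 8:1 ratio leaves 1 dB of that excess.
So the signal is attenuated by 8 − 1 = 7 dB.

7 dB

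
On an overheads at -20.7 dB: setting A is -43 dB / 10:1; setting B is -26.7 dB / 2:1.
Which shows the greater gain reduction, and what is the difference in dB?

A: overshoot 22.3 dB → output overshoot 2.23 dB → GR 20.07 dB.
B: overshoot 6 dB → output overshoot 3 dB → GR 3 dB.
A applies 17.07 dB more gain reduction.

A, by 17.07 dB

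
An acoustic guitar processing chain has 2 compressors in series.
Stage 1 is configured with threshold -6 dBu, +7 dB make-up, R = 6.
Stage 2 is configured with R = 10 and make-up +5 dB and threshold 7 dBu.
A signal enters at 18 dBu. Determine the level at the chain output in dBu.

Stage 1: 24 dB above -6 dBu, reduced 6:1 to 4 dB above → -2 dBu; +7 dB make-up → 5 dBu.
Stage 2: below threshold (5 ≤ 7); passes unchanged; make-up brings it to 10 dBu.

10 dBu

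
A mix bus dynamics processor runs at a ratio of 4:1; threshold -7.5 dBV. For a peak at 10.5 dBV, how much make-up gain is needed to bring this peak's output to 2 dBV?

5 dB

Overshoot 18 dB → 18/4 = 4.5 dB after compression, so the compressed level is -7.5 + 4.5 = -3 dBV.
Make-up = target − compressed = 2 − (-3) = 5 dB.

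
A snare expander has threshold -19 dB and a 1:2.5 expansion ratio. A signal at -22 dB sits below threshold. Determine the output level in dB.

-26.5 dB

Below threshold, a 1:2.5 expander applies gain = (2.5−1)×(T − x) of attenuation.
(2.5−1) × 3 = 4.5 dB, so output = -22 − 4.5 = -26.5 dB.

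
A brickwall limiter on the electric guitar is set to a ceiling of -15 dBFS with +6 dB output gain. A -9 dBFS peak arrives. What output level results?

-9 dBFS

A brickwall limiter is an ∞:1 compressor: any input above the ceiling is clamped to -15 dBFS.
Output gain then adds 6 dB: -15 + 6 = -9 dBFS.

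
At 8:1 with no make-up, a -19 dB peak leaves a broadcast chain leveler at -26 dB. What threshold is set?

Gain reduction = -19 − (-26) = 7 dB; output overshoot = GR / (R − 1) = 7 / 7 = 1 dB.
Threshold = output − output overshoot = -26 − 1 = -27 dB.

-27 dB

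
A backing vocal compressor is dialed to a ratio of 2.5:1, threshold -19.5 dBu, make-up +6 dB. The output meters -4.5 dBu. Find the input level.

Remove make-up: -4.5 − 6 = -10.5 dBu.
Post-compression overshoot = -10.5 − (-19.5) = 9 dB.
Undo the ratio: input overshoot = 9 × 2.5 = 22.5 dB, giving input = 3 dBu.

3 dBu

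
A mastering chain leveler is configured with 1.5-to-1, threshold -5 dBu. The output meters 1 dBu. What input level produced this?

Post-compression overshoot = 1 − (-5) = 6 dB.
Undo the ratio: input overshoot = 6 × 1.5 = 9 dB, giving input = 4 dBu.

4 dBu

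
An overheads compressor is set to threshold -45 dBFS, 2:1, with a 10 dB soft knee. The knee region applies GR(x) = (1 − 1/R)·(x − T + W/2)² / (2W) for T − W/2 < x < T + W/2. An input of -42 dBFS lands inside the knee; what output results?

x − T + W/2 = -42 − (-45) + 5 = 8.
GR = (1 − 1/2) × 8² / 20 = 0.5 × 64 / 20 = 1.6 dB.
Output = -42 − 1.6 = -43.6 dBFS.

-43.6 dBFS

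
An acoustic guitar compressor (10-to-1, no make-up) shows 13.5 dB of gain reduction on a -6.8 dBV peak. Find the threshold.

Input is 15 dB above T (since output overshoot × R = input overshoot: (-20.3 − T)·10 = -6.8 − T gives T = -21.8 dBV).
Check: -21.8 + (-6.8 − (-21.8))/10 = -21.8 + 1.5 = -20.3 dBV. ✓

-21.8 dBV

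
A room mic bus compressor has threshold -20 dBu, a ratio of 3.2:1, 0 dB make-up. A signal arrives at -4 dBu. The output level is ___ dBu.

The input is 16 dB above the -20 dBu threshold.
At 3.2:1 the overshoot is divided by 3.2, leaving 5 dB above threshold.
Output = -20 + 5 = -15 dBu.

-15 dBu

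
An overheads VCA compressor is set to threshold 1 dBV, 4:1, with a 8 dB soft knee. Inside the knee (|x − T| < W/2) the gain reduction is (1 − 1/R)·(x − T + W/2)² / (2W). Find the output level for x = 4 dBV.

1.703125 dBV

x − T + W/2 = 4 − 1 + 4 = 7.
GR = (1 − 1/4) × 7² / 16 = 0.75 × 49 / 16 = 2.296875 dB.
Output = 4 − 2.296875 = 1.703125 dBV.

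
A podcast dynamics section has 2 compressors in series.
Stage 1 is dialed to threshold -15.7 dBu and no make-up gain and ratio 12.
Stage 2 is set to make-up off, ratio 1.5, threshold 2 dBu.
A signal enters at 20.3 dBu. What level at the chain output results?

Stage 1: 36 dB above -15.7 dBu, reduced 12:1 to 3 dB above → -12.7 dBu.
Stage 2: -12.7 dBu is at or below the 2 dBu threshold — no compression; output -12.7 dBu.

-12.7 dBu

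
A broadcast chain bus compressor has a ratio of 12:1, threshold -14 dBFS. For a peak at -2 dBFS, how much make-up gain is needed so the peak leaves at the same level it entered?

Overshoot 12 dB → 12/12 = 1 dB after compression, so the compressed level is -14 + 1 = -13 dBFS.
Make-up = target − compressed = -2 − (-13) = 11 dB.

11 dB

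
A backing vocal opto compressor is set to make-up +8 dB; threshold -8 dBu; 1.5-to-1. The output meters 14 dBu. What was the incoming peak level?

Remove make-up: 14 − 8 = 6 dBu.
Post-compression overshoot = 6 − (-8) = 14 dB.
Input overshoot = R × output overshoot = 21 dB → input = -8 + 21 = 13 dBu.

13 dBu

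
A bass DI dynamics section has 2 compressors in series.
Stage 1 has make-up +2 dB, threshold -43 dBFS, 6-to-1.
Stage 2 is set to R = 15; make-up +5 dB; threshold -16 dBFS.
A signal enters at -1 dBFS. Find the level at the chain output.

-29 dBFS

Stage 1: 42 dB above -43 dBFS, reduced 6:1 to 7 dB above → -36 dBFS; +2 dB make-up → -34 dBFS.
Stage 2: -34 dBFS ≤ -16 dBFS, so stage 2 doesn't engage; make-up brings it to -29 dBFS.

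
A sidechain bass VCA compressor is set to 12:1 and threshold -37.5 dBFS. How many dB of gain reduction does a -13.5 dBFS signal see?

22 dB

Overshoot = -13.5 − (-37.5) = 24 dB.
At 12:1, output sits 24/12 = 2 dB above threshold.
Gain reduction = 24 − 2 = 22 dB.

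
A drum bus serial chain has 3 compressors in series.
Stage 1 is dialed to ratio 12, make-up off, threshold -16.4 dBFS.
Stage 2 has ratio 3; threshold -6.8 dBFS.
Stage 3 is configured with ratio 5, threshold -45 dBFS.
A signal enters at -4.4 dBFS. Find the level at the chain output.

-39.08 dBFS

Stage 1: 12 dB above -16.4 dBFS, reduced 12:1 to 1 dB above → -15.4 dBFS.
Stage 2: below threshold (-15.4 ≤ -6.8); passes unchanged; output -15.4 dBFS.
Stage 3: overshoot 29.6 dB → 29.6/5 = 5.92 dB → -39.08 dBFS.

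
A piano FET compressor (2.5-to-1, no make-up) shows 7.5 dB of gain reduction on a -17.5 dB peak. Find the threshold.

Let T be the threshold. Output overshoot = (input overshoot)/R, so -25 − T = (-17.5 − T)/2.5.
2.5·(-25 − T) = -17.5 − T → 1.5·T = -62.5 − (-17.5) = -45.
T = -45/1.5 = -30 dB.

-30 dB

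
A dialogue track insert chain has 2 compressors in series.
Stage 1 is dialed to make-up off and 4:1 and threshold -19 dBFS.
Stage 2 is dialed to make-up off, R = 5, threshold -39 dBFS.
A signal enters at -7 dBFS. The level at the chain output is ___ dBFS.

-34.4 dBFS

Stage 1: -7 dBFS is 12 dB over -19 dBFS; at 4:1 that becomes 3 dB over, giving -16 dBFS.
Stage 2: -16 dBFS is 23 dB over -39 dBFS; at 5:1 that becomes 4.6 dB over, giving -34.4 dBFS.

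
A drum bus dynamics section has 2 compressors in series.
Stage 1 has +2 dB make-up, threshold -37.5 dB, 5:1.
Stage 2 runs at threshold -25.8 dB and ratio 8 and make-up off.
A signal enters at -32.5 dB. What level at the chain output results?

-34.5 dB

Stage 1: overshoot 5 dB → 5/5 = 1 dB → -36.5 dB; +2 dB make-up → -34.5 dB.
Stage 2: below threshold (-34.5 ≤ -25.8); passes unchanged; output -34.5 dB.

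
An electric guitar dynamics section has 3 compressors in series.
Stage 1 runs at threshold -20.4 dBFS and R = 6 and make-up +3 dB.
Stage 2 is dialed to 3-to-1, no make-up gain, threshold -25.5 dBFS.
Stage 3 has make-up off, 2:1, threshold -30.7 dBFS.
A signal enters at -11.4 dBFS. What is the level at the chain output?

Stage 1: overshoot 9 dB → 9/6 = 1.5 dB → -18.9 dBFS; +3 dB make-up → -15.9 dBFS.
Stage 2: overshoot 9.6 dB → 9.6/3 = 3.2 dB → -22.3 dBFS.
Stage 3: overshoot 8.4 dB → 8.4/2 = 4.2 dB → -26.5 dBFS.

-26.5 dBFS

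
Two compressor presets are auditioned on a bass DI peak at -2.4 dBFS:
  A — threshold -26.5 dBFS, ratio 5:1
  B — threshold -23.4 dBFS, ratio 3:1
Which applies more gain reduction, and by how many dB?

A, by 5.28 dB

A: GR = 24.1 − 24.1/5 = 19.28 dB.
B: GR = 21 − 21/3 = 14 dB.
A reduces 5.28 dB more.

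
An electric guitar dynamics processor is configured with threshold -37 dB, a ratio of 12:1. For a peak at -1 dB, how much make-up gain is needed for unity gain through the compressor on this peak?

33 dB

Without make-up, output = threshold + overshoot/12 = -37 + 3 = -34 dB.
Gap to target: 33 dB.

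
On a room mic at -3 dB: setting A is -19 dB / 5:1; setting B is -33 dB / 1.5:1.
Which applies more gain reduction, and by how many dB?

A, by 2.8 dB

A: overshoot 16 dB → output overshoot 3.2 dB → GR 12.8 dB.
B: overshoot 30 dB → output overshoot 20 dB → GR 10 dB.
Difference: 2.8 dB in favour of A.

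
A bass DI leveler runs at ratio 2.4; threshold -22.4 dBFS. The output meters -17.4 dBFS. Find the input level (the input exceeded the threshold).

-10.4 dBFS

That's 5 dB above the -22.4 dBFS threshold.
Undo the ratio: input overshoot = 5 × 2.4 = 12 dB, giving input = -10.4 dBFS.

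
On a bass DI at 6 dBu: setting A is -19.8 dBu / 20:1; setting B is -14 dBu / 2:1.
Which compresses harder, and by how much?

A, by 14.51 dB

A: 25.8 dB over, compressed to 1.29 dB over, so 24.51 dB of GR.
B: 20 dB over, compressed to 10 dB over, so 10 dB of GR.
A applies 14.51 dB more gain reduction.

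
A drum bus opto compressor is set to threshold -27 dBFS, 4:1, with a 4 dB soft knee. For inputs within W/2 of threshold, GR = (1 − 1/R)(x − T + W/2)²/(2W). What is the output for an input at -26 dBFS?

-26.84375 dBFS

x − T + W/2 = -26 − (-27) + 2 = 3.
GR = (1 − 1/4) × 3² / 8 = 0.75 × 9 / 8 = 0.84375 dB.
Output = -26 − 0.84375 = -26.84375 dBFS.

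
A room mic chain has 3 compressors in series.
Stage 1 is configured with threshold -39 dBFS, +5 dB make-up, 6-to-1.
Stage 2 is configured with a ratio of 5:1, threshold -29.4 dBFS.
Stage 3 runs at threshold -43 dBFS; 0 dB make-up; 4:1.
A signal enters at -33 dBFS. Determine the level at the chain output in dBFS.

-40.5 dBFS

Stage 1: overshoot 6 dB → 6/6 = 1 dB → -38 dBFS; +5 dB make-up → -33 dBFS.
Stage 2: below threshold (-33 ≤ -29.4); passes unchanged; output -33 dBFS.
Stage 3: 10 dB above -43 dBFS, reduced 4:1 to 2.5 dB above → -40.5 dBFS.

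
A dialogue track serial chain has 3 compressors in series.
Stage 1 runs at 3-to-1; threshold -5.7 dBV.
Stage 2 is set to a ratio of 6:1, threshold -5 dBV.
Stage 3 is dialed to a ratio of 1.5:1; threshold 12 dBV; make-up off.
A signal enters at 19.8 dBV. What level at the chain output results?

-3.7 dBV

Stage 1: 25.5 dB above -5.7 dBV, reduced 3:1 to 8.5 dB above → 2.8 dBV.
Stage 2: overshoot 7.8 dB → 7.8/6 = 1.3 dB → -3.7 dBV.
Stage 3: below threshold (-3.7 ≤ 12); passes unchanged; output -3.7 dBV.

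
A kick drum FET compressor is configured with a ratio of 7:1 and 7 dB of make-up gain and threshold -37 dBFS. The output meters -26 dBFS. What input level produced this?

-9 dBFS

Stripping the +7 dB make-up gives -33 dBFS at the gain stage.
That's 4 dB above the -37 dBFS threshold.
Undo the ratio: input overshoot = 4 × 7 = 28 dB, giving input = -9 dBFS.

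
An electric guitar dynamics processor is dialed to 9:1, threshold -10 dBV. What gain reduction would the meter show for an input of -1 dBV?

The signal is 9 dB above threshold.
After 9:1 compression the overshoot becomes 9/9 = 1 dB.
GR = overshoot in − overshoot out = 9 − 1 = 8 dB.

8 dB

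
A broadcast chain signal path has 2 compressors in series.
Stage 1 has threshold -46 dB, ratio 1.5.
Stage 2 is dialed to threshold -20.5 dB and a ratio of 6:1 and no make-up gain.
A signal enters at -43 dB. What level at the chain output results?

Stage 1: overshoot 3 dB → 3/1.5 = 2 dB → -44 dB.
Stage 2: -44 dB ≤ -20.5 dB, so stage 2 doesn't engage; output -44 dB.

-44 dB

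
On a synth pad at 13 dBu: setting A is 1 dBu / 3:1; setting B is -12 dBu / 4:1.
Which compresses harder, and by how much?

A: GR = 12 − 12/3 = 8 dB.
B: GR = 25 − 25/4 = 18.75 dB.
Difference: 10.75 dB in favour of B.

B, by 10.75 dB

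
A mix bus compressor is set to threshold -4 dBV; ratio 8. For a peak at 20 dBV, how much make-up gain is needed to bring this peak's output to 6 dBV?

7 dB

Overshoot 24 dB → 24/8 = 3 dB after compression, so the compressed level is -4 + 3 = -1 dBV.
Make-up = target − compressed = 6 − (-1) = 7 dB.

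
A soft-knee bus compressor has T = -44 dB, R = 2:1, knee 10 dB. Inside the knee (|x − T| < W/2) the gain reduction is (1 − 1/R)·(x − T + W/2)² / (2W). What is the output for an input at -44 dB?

-44.625 dB

x − T + W/2 = -44 − (-44) + 5 = 5.
GR = (1 − 1/2) × 5² / 20 = 0.5 × 25 / 20 = 0.625 dB.
Output = -44 − 0.625 = -44.625 dB.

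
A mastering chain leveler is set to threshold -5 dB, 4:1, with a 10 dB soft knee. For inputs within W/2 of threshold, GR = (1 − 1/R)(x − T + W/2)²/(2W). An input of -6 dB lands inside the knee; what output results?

-6.6 dB

x − T + W/2 = -6 − (-5) + 5 = 4.
GR = (1 − 1/4) × 4² / 20 = 0.75 × 16 / 20 = 0.6 dB.
Output = -6 − 0.6 = -6.6 dB.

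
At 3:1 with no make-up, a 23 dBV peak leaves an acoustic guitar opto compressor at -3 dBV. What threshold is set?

-16 dBV

Input is 39 dB above T (since output overshoot × R = input overshoot: (-3 − T)·3 = 23 − T gives T = -16 dBV).
Check: -16 + (23 − (-16))/3 = -16 + 13 = -3 dBV. ✓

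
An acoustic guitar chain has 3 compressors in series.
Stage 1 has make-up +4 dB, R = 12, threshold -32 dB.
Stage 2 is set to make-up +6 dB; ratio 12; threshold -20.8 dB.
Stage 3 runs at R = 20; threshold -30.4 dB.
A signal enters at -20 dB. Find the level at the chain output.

Stage 1: 12 dB above -32 dB, reduced 12:1 to 1 dB above → -31 dB; +4 dB make-up → -27 dB.
Stage 2: below threshold (-27 ≤ -20.8); passes unchanged; make-up brings it to -21 dB.
Stage 3: -21 dB is 9.4 dB over -30.4 dB; at 20:1 that becomes 0.47 dB over, giving -29.93 dB.

-29.93 dB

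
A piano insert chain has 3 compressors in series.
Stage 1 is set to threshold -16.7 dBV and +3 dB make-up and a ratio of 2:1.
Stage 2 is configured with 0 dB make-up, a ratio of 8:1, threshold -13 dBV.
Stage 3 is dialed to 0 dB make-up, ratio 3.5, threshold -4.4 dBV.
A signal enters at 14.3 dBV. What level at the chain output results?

-11.15 dBV

Stage 1: 14.3 dBV is 31 dB over -16.7 dBV; at 2:1 that becomes 15.5 dB over, giving -1.2 dBV; +3 dB make-up → 1.8 dBV.
Stage 2: 1.8 dBV is 14.8 dB over -13 dBV; at 8:1 that becomes 1.85 dB over, giving -11.15 dBV.
Stage 3: -11.15 dBV ≤ -4.4 dBV, so stage 3 doesn't engage; output -11.15 dBV.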